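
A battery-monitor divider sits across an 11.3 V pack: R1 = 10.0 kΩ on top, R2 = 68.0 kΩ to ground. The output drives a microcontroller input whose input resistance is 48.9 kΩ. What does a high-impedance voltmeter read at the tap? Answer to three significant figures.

The load sits in parallel with R2: R2‖R_L = (68.0 × 48.9) / (68.0 + 48.9) = 28.44 kΩ.
V_out = 11.3 × 28.44 / (10.0 + 28.44) = 11.3 × 28.44/38.44 = 8.36 V.

V_out ≈ 8.36 V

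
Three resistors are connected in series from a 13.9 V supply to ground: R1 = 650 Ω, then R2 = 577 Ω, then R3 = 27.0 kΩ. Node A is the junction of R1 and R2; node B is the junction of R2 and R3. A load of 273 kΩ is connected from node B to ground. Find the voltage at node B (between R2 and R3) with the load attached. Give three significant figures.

At node B, R3 is in parallel with the load: R3‖R_L = 24570 Ω.
Below node A the resistance is R2 + (R3‖R_L) = 25150 Ω, so V_A = 13.9 × 25150/25800 = 13.55 V.
Then V_B = V_A × (R3‖R_L)/(R2 + R3‖R_L) = 13.55 × 24570/25150 = 13.2 V.

V ≈ 13.2 V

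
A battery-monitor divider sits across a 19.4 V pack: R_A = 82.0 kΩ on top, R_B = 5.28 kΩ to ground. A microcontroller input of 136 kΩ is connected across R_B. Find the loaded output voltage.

The load sits in parallel with R_B: R_B‖R_L = (5.28 × 136) / (5.28 + 136) = 5.083 kΩ.
V_out = 19.4 × 5.083 / (82.0 + 5.083) = 19.4 × 5.083/87.08 = 1.13 V.
(Unloaded it would have been 1.17 V.)

V_out ≈ 1.13 V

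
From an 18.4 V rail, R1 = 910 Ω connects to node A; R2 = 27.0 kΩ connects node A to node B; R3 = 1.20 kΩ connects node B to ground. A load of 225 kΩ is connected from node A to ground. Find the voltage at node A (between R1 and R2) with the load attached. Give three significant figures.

Below node A the series string R2+R3 = 28200 Ω sits in parallel with the 225000 Ω load: 25060 Ω.
V_A = 18.4 × 25060/(910 + 25060) = 17.8 V.

V ≈ 17.8 V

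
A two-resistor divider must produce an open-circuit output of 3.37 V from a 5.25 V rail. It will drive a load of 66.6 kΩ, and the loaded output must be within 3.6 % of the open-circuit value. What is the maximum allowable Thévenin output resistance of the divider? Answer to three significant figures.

Loading drop = R_th/(R_th + R_L) ≤ 0.0360, so R_th ≤ R_L · ε/(1−ε) = 66.6 kΩ × 0.0360/0.9640 = 2.49 kΩ.
(Any R1, R2 with R2/(R1+R2) = 0.642 and R1‖R2 ≤ 2.49 kΩ will meet the spec.)

R_th ≤ 2.49 kΩ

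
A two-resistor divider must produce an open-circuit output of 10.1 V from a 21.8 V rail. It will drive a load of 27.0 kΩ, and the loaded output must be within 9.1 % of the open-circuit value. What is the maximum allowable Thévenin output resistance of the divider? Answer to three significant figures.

Loading drop = R_th/(R_th + R_L) ≤ 0.0910, so R_th ≤ R_L · ε/(1−ε) = 27.0 kΩ × 0.0910/0.9090 = 2.70 kΩ.
(Any R1, R2 with R2/(R1+R2) = 0.463 and R1‖R2 ≤ 2.70 kΩ will meet the spec.)

R_th ≤ 2.70 kΩ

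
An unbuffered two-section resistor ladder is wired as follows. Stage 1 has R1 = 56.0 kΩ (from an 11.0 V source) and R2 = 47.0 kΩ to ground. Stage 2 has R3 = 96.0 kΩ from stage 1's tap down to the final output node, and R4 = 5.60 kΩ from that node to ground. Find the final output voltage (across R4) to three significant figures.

Stage 2 presents R3+R4 = 101.6 kΩ as a load on stage 1's tap.
Stage 1's lower leg becomes R2‖(R3+R4) = 32.13 kΩ, so V_mid = 11.0 × 32.13/88.13 = 4.011 V.
Stage 2 is itself unloaded: V_out = V_mid × R4/(R3+R4) = 4.011 × 5.60/101.6 = 0.221 V.

V_out ≈ 0.221 V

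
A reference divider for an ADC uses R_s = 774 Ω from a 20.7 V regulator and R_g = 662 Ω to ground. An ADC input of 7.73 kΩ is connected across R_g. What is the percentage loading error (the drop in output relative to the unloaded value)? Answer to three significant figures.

4.41 %

The divider's output (Thévenin) resistance is R_s‖R_g = 356.8 Ω.
Fractional drop under load = R_th/(R_th + R_L) = 356.8 / (356.8 + 7730) = 0.04412.
So the output falls by 4.41 %.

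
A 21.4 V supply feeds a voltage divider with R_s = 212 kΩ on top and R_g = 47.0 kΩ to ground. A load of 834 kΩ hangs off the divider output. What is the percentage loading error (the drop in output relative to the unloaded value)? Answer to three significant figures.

4.41 %

The divider's output (Thévenin) resistance is R_s‖R_g = 38.47 kΩ.
Fractional drop under load = R_th/(R_th + R_L) = 38.47 / (38.47 + 834) = 0.04409.
So the output falls by 4.41 %.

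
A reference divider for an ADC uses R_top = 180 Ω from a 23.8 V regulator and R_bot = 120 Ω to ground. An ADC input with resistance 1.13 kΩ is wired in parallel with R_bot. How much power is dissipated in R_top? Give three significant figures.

Total resistance from the source is R_top + (R_bot‖R_L) = 288.5 Ω, so I = 23.8/288.5 Ω = 82.50 mA.
P = I²·R_top = (82.50 mA)² × 180 Ω = 1230 mW.

P ≈ 1230 mW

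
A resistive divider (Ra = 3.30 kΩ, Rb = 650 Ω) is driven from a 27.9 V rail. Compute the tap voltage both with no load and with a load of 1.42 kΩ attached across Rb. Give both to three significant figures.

Unloaded: 4.59 V; loaded: 3.32 V

Open-circuit: V = 27.9 × 650/(3300 + 650) = 4.59 V.
With the load, Rb becomes Rb‖R_L = 445.9 Ω, so V = 27.9 × 445.9/3746 = 3.32 V.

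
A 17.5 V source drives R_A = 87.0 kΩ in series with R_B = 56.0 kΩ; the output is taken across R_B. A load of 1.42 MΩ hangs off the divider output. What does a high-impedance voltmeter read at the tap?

The load sits in parallel with R_B: R_B‖R_L = (56.0 × 1420) / (56.0 + 1420) = 53.88 kΩ.
V_out = 17.5 × 53.88 / (87.0 + 53.88) = 17.5 × 53.88/140.9 = 6.69 V.
(Unloaded it would have been 6.85 V.)

V_out ≈ 6.69 V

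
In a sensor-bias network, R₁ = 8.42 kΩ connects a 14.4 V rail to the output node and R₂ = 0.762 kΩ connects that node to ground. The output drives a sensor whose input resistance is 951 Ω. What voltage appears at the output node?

V_out ≈ 0.689 V

The load sits in parallel with R₂: R₂‖R_L = (762 × 951) / (762 + 951) = 423.0 Ω.
V_out = 14.4 × 423.0 / (8420 + 423.0) = 14.4 × 423.0/8843 = 0.689 V.
(Unloaded it would have been 1.20 V.)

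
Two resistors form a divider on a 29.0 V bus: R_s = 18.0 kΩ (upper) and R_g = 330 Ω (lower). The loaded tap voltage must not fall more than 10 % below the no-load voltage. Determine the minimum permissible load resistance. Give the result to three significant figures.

Output resistance R_th = R_s‖R_g = (18000 × 330)/18330 = 324.1 Ω.
The fractional drop is R_th/(R_th + R_L); requiring this ≤ 0.100 gives R_L ≥ R_th(1/0.100 − 1) = 324.1 × 9.000 = 2.92 kΩ.

R_L(min) ≈ 2.92 kΩ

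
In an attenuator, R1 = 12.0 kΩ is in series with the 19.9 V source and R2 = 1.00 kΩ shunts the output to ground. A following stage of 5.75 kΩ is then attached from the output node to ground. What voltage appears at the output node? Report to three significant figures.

The load sits in parallel with R2: R2‖R_L = (1.00 × 5.75) / (1.00 + 5.75) = 0.8519 kΩ.
V_out = 19.9 × 0.8519 / (12.0 + 0.8519) = 19.9 × 0.8519/12.85 = 1.32 V.
(Unloaded it would have been 1.53 V.)

V_out ≈ 1.32 V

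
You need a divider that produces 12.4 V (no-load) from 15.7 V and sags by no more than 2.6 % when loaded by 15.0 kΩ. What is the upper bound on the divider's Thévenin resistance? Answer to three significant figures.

R_th ≤ 400 Ω

Loading drop = R_th/(R_th + R_L) ≤ 0.0260, so R_th ≤ R_L · ε/(1−ε) = 15.0 kΩ × 0.0260/0.9740 = 400 Ω.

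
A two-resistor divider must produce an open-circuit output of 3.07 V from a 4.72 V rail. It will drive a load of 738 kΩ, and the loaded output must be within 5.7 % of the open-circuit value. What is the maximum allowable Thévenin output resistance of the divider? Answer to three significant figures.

R_th ≤ 44.6 kΩ

Loading drop = R_th/(R_th + R_L) ≤ 0.0570, so R_th ≤ R_L · ε/(1−ε) = 738 kΩ × 0.0570/0.9430 = 44.6 kΩ.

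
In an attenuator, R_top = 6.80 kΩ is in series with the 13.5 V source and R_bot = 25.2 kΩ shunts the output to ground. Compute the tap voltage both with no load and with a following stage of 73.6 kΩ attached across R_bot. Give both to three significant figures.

Unloaded: 10.6 V; loaded: 9.91 V

Open-circuit: V = 13.5 × 25.2/(6.80 + 25.2) = 10.6 V.
With the load, R_bot becomes R_bot‖R_L = 18.77 kΩ, so V = 13.5 × 18.77/25.57 = 9.91 V.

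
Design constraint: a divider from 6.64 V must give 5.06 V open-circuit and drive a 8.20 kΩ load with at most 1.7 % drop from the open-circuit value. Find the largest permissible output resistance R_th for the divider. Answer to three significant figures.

Loading drop = R_th/(R_th + R_L) ≤ 0.0170, so R_th ≤ R_L · ε/(1−ε) = 8.20 kΩ × 0.0170/0.9830 = 142 Ω.
(Any R1, R2 with R2/(R1+R2) = 0.762 and R1‖R2 ≤ 142 Ω will meet the spec.)

R_th ≤ 142 Ω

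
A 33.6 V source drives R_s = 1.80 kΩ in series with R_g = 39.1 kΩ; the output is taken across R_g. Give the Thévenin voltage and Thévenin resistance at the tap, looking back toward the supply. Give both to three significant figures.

V_th = 32.1 V, R_th = 1.72 kΩ

V_th is the open-circuit tap voltage: 33.6 × 39.1/(1.80 + 39.1) = 32.1 V.
With the supply zeroed, R_s and R_g appear in parallel from the tap: R_th = R_s‖R_g = (1.80 × 39.1)/40.90 = 1.72 kΩ.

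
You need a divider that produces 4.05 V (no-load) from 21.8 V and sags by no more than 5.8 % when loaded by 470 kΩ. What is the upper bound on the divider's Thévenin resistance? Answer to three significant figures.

R_th ≤ 28.9 kΩ

Loading drop = R_th/(R_th + R_L) ≤ 0.0580, so R_th ≤ R_L · ε/(1−ε) = 470 kΩ × 0.0580/0.9420 = 28.9 kΩ.
(Any R1, R2 with R2/(R1+R2) = 0.186 and R1‖R2 ≤ 28.9 kΩ will meet the spec.)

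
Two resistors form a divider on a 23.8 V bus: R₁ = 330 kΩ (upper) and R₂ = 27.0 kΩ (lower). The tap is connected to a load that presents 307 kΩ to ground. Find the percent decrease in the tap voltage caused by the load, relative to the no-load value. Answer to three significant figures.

The divider's output (Thévenin) resistance is R₁‖R₂ = 24.96 kΩ.
Fractional drop under load = R_th/(R_th + R_L) = 24.96 / (24.96 + 307) = 0.07518.
So the output falls by 7.52 %.

7.52 %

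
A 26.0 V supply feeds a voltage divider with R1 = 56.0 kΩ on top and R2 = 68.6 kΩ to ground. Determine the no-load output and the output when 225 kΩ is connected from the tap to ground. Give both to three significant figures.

Unloaded: 14.3 V; loaded: 12.6 V

Open-circuit: V = 26.0 × 68.6/(56.0 + 68.6) = 14.3 V.
With the load, R2 becomes R2‖R_L = 52.57 kΩ, so V = 26.0 × 52.57/108.6 = 12.6 V.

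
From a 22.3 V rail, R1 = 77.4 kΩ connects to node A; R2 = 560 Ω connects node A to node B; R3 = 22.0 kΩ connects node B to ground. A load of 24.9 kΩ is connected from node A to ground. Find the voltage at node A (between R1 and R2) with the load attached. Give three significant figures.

Below node A the series string R2+R3 = 22560 Ω sits in parallel with the 24900 Ω load: 11840 Ω.
V_A = 22.3 × 11840/(77400 + 11840) = 2.96 V.

V ≈ 2.96 V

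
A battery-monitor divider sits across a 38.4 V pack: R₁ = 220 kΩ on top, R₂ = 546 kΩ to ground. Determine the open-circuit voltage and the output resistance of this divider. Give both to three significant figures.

V_th = 27.4 V, R_th = 157 kΩ

V_th is the open-circuit tap voltage: 38.4 × 546/(220 + 546) = 27.4 V.
With the supply zeroed, R₁ and R₂ appear in parallel from the tap: R_th = R₁‖R₂ = (220 × 546)/766.0 = 157 kΩ.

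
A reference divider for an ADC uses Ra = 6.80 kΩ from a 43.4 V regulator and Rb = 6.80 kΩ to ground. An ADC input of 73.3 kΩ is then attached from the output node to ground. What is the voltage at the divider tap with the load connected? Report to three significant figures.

V_out ≈ 20.7 V

The load sits in parallel with Rb: Rb‖R_L = (6.80 × 73.3) / (6.80 + 73.3) = 6.223 kΩ.
V_out = 43.4 × 6.223 / (6.80 + 6.223) = 43.4 × 6.223/13.02 = 20.7 V.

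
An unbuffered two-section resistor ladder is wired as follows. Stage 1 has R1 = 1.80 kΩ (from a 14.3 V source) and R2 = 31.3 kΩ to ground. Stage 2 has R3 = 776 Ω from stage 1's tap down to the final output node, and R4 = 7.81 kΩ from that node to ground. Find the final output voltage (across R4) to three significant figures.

Stage 2 presents R3+R4 = 8586 Ω as a load on stage 1's tap.
Stage 1's lower leg becomes R2‖(R3+R4) = 6738 Ω, so V_mid = 14.3 × 6738/8538 = 11.29 V.
Stage 2 is itself unloaded: V_out = V_mid × R4/(R3+R4) = 11.29 × 7810/8586 = 10.3 V.

V_out ≈ 10.3 V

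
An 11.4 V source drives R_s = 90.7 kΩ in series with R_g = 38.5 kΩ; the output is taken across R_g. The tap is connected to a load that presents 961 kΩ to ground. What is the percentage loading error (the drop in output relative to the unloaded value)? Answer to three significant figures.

The divider's output (Thévenin) resistance is R_s‖R_g = 27.03 kΩ.
Fractional drop under load = R_th/(R_th + R_L) = 27.03 / (27.03 + 961) = 0.02735.
So the output falls by 2.74 %.

2.74 %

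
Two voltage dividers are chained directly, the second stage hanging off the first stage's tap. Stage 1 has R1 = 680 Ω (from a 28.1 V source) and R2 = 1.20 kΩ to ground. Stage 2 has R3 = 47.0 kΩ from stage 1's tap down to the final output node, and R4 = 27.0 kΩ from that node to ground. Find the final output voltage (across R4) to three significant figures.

V_out ≈ 6.51 V

Stage 2 presents R3+R4 = 74000 Ω as a load on stage 1's tap.
Stage 1's lower leg becomes R2‖(R3+R4) = 1181 Ω, so V_mid = 28.1 × 1181/1861 = 17.83 V.
Stage 2 is itself unloaded: V_out = V_mid × R4/(R3+R4) = 17.83 × 27000/74000 = 6.51 V.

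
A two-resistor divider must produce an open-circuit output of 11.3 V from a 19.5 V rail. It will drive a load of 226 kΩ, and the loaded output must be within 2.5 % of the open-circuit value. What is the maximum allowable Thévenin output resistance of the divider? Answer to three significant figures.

R_th ≤ 5.79 kΩ

Loading drop = R_th/(R_th + R_L) ≤ 0.0250, so R_th ≤ R_L · ε/(1−ε) = 226 kΩ × 0.0250/0.9750 = 5.79 kΩ.
(Any R1, R2 with R2/(R1+R2) = 0.579 and R1‖R2 ≤ 5.79 kΩ will meet the spec.)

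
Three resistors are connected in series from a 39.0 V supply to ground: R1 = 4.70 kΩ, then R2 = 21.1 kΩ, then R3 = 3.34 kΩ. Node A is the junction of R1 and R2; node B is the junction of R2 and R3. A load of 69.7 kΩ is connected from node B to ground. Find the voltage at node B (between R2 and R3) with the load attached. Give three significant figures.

V ≈ 4.29 V

At node B, R3 is in parallel with the load: R3‖R_L = 3.187 kΩ.
Below node A the resistance is R2 + (R3‖R_L) = 24.29 kΩ, so V_A = 39.0 × 24.29/28.99 = 32.68 V.
Then V_B = V_A × (R3‖R_L)/(R2 + R3‖R_L) = 32.68 × 3.187/24.29 = 4.29 V.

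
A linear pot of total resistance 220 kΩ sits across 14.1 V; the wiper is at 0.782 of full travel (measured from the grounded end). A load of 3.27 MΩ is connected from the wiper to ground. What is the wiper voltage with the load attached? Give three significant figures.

The wiper splits the pot into (1−α)R = 47.96 kΩ above and αR = 172.0 kΩ below.
Lower section ‖ load = 163.4 kΩ.
V_wiper = 14.1 × 163.4/(47.96 + 163.4) = 10.9 V.

V ≈ 10.9 V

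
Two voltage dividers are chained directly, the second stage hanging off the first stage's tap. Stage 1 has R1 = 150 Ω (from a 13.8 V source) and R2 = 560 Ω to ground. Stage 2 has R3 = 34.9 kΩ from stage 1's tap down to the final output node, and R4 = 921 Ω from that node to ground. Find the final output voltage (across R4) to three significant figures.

Stage 2 presents R3+R4 = 35820 Ω as a load on stage 1's tap.
Stage 1's lower leg becomes R2‖(R3+R4) = 551.4 Ω, so V_mid = 13.8 × 551.4/701.4 = 10.85 V.
Stage 2 is itself unloaded: V_out = V_mid × R4/(R3+R4) = 10.85 × 921/35820 = 0.279 V.

V_out ≈ 0.279 V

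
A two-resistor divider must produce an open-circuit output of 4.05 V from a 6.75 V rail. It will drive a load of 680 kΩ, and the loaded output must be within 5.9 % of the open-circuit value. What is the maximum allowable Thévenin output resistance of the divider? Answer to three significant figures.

R_th ≤ 42.6 kΩ

Loading drop = R_th/(R_th + R_L) ≤ 0.0590, so R_th ≤ R_L · ε/(1−ε) = 680 kΩ × 0.0590/0.9410 = 42.6 kΩ.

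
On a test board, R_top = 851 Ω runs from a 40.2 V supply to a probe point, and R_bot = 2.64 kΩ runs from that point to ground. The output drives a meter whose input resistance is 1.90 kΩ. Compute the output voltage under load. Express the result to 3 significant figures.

V_out ≈ 22.7 V

The load sits in parallel with R_bot: R_bot‖R_L = (2640 × 1900) / (2640 + 1900) = 1105 Ω.
V_out = 40.2 × 1105 / (851 + 1105) = 40.2 × 1105/1956 = 22.7 V.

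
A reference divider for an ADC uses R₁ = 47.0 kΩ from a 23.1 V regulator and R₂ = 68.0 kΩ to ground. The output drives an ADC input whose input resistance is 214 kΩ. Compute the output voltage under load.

The load sits in parallel with R₂: R₂‖R_L = (68.0 × 214) / (68.0 + 214) = 51.60 kΩ.
V_out = 23.1 × 51.60 / (47.0 + 51.60) = 23.1 × 51.60/98.60 = 12.1 V.

V_out ≈ 12.1 V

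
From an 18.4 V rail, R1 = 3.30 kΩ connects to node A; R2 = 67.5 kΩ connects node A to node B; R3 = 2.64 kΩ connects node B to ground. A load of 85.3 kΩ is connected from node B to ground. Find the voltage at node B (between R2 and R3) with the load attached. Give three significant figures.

V ≈ 0.642 V

At node B, R3 is in parallel with the load: R3‖R_L = 2.561 kΩ.
Below node A the resistance is R2 + (R3‖R_L) = 70.06 kΩ, so V_A = 18.4 × 70.06/73.36 = 17.57 V.
Then V_B = V_A × (R3‖R_L)/(R2 + R3‖R_L) = 17.57 × 2.561/70.06 = 0.642 V.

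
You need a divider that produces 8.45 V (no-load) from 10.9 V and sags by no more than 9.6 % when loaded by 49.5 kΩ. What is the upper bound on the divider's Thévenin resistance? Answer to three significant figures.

Loading drop = R_th/(R_th + R_L) ≤ 0.0960, so R_th ≤ R_L · ε/(1−ε) = 49.5 kΩ × 0.0960/0.9040 = 5.26 kΩ.
(Any R1, R2 with R2/(R1+R2) = 0.775 and R1‖R2 ≤ 5.26 kΩ will meet the spec.)

R_th ≤ 5.26 kΩ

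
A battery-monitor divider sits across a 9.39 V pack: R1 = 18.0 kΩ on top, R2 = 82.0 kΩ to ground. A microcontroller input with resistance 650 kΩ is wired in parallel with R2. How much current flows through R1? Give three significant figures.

I ≈ 0.103 mA

R2‖R_L = 72.81 kΩ, so the source sees R1 + R2‖R_L = 90.81 kΩ.
I = 9.39 V / 90.81 kΩ = 0.103 mA.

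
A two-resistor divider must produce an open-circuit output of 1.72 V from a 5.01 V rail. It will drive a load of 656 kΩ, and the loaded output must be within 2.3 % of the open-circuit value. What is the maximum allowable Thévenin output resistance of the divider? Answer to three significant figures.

Loading drop = R_th/(R_th + R_L) ≤ 0.0230, so R_th ≤ R_L · ε/(1−ε) = 656 kΩ × 0.0230/0.9770 = 15.4 kΩ.

R_th ≤ 15.4 kΩ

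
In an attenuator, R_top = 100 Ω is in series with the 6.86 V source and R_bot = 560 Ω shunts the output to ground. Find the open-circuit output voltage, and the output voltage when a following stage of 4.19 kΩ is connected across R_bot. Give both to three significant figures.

Unloaded: 5.82 V; loaded: 5.71 V

Open-circuit: V = 6.86 × 560/(100 + 560) = 5.82 V.
With the load, R_bot becomes R_bot‖R_L = 494.0 Ω, so V = 6.86 × 494.0/594.0 = 5.71 V.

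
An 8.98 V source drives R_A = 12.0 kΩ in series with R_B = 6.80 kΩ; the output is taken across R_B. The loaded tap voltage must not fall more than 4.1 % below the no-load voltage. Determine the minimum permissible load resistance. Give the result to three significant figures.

Output resistance R_th = R_A‖R_B = (12.0 × 6.80)/18.80 = 4.340 kΩ.
The fractional drop is R_th/(R_th + R_L); requiring this ≤ 0.0410 gives R_L ≥ R_th(1/0.0410 − 1) = 4.340 × 23.39 = 102 kΩ.

R_L(min) ≈ 102 kΩ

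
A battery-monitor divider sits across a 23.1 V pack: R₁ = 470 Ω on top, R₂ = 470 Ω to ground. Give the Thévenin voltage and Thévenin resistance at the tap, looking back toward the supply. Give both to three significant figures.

V_th is the open-circuit tap voltage: 23.1 × 470/(470 + 470) = 11.6 V.
With the supply zeroed, R₁ and R₂ appear in parallel from the tap: R_th = R₁‖R₂ = (470 × 470)/940.0 = 235 Ω.

V_th = 11.6 V, R_th = 235 Ω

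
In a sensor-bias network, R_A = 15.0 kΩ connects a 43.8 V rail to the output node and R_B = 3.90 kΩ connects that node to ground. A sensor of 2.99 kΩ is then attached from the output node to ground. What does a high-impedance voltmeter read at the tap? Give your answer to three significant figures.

The load sits in parallel with R_B: R_B‖R_L = (3.90 × 2.99) / (3.90 + 2.99) = 1.692 kΩ.
V_out = 43.8 × 1.692 / (15.0 + 1.692) = 43.8 × 1.692/16.69 = 4.44 V.

V_out ≈ 4.44 V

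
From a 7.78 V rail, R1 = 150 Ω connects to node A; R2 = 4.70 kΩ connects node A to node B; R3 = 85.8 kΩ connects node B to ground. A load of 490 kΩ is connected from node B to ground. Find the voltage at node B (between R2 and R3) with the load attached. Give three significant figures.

V ≈ 7.30 V

At node B, R3 is in parallel with the load: R3‖R_L = 73010 Ω.
Below node A the resistance is R2 + (R3‖R_L) = 77710 Ω, so V_A = 7.78 × 77710/77860 = 7.765 V.
Then V_B = V_A × (R3‖R_L)/(R2 + R3‖R_L) = 7.765 × 73010/77710 = 7.30 V.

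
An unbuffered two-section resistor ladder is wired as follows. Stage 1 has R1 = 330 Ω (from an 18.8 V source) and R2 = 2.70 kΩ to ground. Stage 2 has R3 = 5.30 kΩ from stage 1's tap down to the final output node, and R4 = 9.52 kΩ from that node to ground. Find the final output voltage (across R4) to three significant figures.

V_out ≈ 10.6 V

Stage 2 presents R3+R4 = 14820 Ω as a load on stage 1's tap.
Stage 1's lower leg becomes R2‖(R3+R4) = 2284 Ω, so V_mid = 18.8 × 2284/2614 = 16.43 V.
Stage 2 is itself unloaded: V_out = V_mid × R4/(R3+R4) = 16.43 × 9520/14820 = 10.6 V.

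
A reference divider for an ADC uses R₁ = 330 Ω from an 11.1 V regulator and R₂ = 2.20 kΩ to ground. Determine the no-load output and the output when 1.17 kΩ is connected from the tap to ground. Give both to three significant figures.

Open-circuit: V = 11.1 × 2200/(330 + 2200) = 9.65 V.
With the load, R₂ becomes R₂‖R_L = 763.8 Ω, so V = 11.1 × 763.8/1094 = 7.75 V.

Unloaded: 9.65 V; loaded: 7.75 V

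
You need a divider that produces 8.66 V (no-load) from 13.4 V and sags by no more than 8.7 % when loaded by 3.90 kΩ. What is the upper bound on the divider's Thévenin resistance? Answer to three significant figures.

Loading drop = R_th/(R_th + R_L) ≤ 0.0870, so R_th ≤ R_L · ε/(1−ε) = 3.90 kΩ × 0.0870/0.9130 = 372 Ω.

R_th ≤ 372 Ω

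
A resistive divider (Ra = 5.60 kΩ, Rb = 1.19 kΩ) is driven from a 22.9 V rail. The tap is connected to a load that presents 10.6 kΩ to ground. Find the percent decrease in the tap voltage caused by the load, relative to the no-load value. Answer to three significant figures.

8.47 %

Unloaded V = 22.9 × 1.19/6.790 = 4.0134 V.
Loaded: Rb‖R_L = 1.070 kΩ, giving V = 22.9 × 1.070/6.670 = 3.6733 V.
Drop = (4.0134 − 3.6733) / 4.0134 = 8.47 %.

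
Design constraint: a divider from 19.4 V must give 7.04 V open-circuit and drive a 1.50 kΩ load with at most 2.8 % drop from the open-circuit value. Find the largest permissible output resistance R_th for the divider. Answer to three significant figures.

Loading drop = R_th/(R_th + R_L) ≤ 0.0280, so R_th ≤ R_L · ε/(1−ε) = 1.50 kΩ × 0.0280/0.9720 = 43.2 Ω.

R_th ≤ 43.2 Ω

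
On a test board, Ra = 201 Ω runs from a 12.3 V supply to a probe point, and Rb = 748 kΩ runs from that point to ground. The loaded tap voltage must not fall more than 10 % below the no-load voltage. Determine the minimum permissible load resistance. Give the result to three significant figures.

R_L(min) ≈ 1.81 kΩ

Output resistance R_th = Ra‖Rb = (201 × 748000)/748200 = 200.9 Ω.
The fractional drop is R_th/(R_th + R_L); requiring this ≤ 0.100 gives R_L ≥ R_th(1/0.100 − 1) = 200.9 × 9.000 = 1.81 kΩ.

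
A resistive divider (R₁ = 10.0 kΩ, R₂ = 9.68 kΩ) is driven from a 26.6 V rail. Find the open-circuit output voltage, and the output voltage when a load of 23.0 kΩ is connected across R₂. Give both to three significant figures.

Open-circuit: V = 26.6 × 9.68/(10.0 + 9.68) = 13.1 V.
With the load, R₂ becomes R₂‖R_L = 6.813 kΩ, so V = 26.6 × 6.813/16.81 = 10.8 V.

Unloaded: 13.1 V; loaded: 10.8 V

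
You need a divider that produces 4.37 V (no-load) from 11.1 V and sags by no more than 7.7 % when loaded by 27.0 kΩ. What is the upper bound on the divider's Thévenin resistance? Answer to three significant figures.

R_th ≤ 2.25 kΩ

Loading drop = R_th/(R_th + R_L) ≤ 0.0770, so R_th ≤ R_L · ε/(1−ε) = 27.0 kΩ × 0.0770/0.9230 = 2.25 kΩ.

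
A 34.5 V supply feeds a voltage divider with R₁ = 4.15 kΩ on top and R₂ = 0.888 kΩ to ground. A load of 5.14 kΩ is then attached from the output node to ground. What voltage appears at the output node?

V_out ≈ 5.32 V

The load sits in parallel with R₂: R₂‖R_L = (888 × 5140) / (888 + 5140) = 757.2 Ω.
V_out = 34.5 × 757.2 / (4150 + 757.2) = 34.5 × 757.2/4907 = 5.32 V.
(Unloaded it would have been 6.08 V.)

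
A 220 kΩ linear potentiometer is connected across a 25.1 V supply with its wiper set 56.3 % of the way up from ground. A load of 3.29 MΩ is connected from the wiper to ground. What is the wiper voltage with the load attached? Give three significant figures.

The wiper splits the pot into (1−α)R = 96.14 kΩ above and αR = 123.9 kΩ below.
Lower section ‖ load = 119.4 kΩ.
V_wiper = 25.1 × 119.4/(96.14 + 119.4) = 13.9 V.

V ≈ 13.9 V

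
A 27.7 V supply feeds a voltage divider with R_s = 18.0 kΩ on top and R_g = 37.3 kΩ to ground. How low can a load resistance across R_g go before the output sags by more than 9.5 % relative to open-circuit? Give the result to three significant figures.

Output resistance R_th = R_s‖R_g = (18.0 × 37.3)/55.30 = 12.14 kΩ.
The fractional drop is R_th/(R_th + R_L); requiring this ≤ 0.0950 gives R_L ≥ R_th(1/0.0950 − 1) = 12.14 × 9.526 = 116 kΩ.

R_L(min) ≈ 116 kΩ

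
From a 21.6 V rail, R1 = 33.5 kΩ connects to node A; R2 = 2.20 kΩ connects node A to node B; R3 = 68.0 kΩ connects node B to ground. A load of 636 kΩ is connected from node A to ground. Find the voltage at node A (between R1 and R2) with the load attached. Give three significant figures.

Below node A the series string R2+R3 = 70.20 kΩ sits in parallel with the 636 kΩ load: 63.22 kΩ.
V_A = 21.6 × 63.22/(33.5 + 63.22) = 14.1 V.

V ≈ 14.1 V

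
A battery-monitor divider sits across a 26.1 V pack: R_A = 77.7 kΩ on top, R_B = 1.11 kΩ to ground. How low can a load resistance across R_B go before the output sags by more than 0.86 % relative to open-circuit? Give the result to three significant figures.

Output resistance R_th = R_A‖R_B = (77.7 × 1.11)/78.81 = 1.094 kΩ.
The fractional drop is R_th/(R_th + R_L); requiring this ≤ 0.00860 gives R_L ≥ R_th(1/0.00860 − 1) = 1.094 × 115.3 = 126 kΩ.

R_L(min) ≈ 126 kΩ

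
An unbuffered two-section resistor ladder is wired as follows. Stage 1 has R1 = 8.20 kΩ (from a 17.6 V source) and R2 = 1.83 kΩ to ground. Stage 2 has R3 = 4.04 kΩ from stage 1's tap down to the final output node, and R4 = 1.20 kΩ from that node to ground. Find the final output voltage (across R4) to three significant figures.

Stage 2 presents R3+R4 = 5.240 kΩ as a load on stage 1's tap.
Stage 1's lower leg becomes R2‖(R3+R4) = 1.356 kΩ, so V_mid = 17.6 × 1.356/9.556 = 2.498 V.
Stage 2 is itself unloaded: V_out = V_mid × R4/(R3+R4) = 2.498 × 1.20/5.240 = 0.572 V.

V_out ≈ 0.572 V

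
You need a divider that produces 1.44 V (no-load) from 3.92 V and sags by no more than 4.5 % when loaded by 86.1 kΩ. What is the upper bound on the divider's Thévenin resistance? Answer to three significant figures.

Loading drop = R_th/(R_th + R_L) ≤ 0.0450, so R_th ≤ R_L · ε/(1−ε) = 86.1 kΩ × 0.0450/0.9550 = 4.06 kΩ.
(Any R1, R2 with R2/(R1+R2) = 0.367 and R1‖R2 ≤ 4.06 kΩ will meet the spec.)

R_th ≤ 4.06 kΩ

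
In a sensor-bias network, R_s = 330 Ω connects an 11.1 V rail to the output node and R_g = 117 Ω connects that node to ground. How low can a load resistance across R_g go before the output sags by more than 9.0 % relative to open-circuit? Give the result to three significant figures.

Output resistance R_th = R_s‖R_g = (330 × 117)/447.0 = 86.38 Ω.
The fractional drop is R_th/(R_th + R_L); requiring this ≤ 0.0900 gives R_L ≥ R_th(1/0.0900 − 1) = 86.38 × 10.11 = 873 Ω.

R_L(min) ≈ 873 Ω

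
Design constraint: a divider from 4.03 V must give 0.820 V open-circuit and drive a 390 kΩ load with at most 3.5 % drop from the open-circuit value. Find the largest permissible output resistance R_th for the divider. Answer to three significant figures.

R_th ≤ 14.1 kΩ

Loading drop = R_th/(R_th + R_L) ≤ 0.0350, so R_th ≤ R_L · ε/(1−ε) = 390 kΩ × 0.0350/0.9650 = 14.1 kΩ.
(Any R1, R2 with R2/(R1+R2) = 0.203 and R1‖R2 ≤ 14.1 kΩ will meet the spec.)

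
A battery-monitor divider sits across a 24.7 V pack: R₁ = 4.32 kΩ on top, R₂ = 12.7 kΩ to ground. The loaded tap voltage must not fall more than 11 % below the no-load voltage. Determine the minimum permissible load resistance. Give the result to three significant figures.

R_L(min) ≈ 26.1 kΩ

Output resistance R_th = R₁‖R₂ = (4.32 × 12.7)/17.02 = 3.224 kΩ.
The fractional drop is R_th/(R_th + R_L); requiring this ≤ 0.110 gives R_L ≥ R_th(1/0.110 − 1) = 3.224 × 8.091 = 26.1 kΩ.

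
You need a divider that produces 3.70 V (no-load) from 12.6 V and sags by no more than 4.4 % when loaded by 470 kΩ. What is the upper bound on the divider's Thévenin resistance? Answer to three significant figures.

R_th ≤ 21.6 kΩ

Loading drop = R_th/(R_th + R_L) ≤ 0.0440, so R_th ≤ R_L · ε/(1−ε) = 470 kΩ × 0.0440/0.9560 = 21.6 kΩ.
(Any R1, R2 with R2/(R1+R2) = 0.294 and R1‖R2 ≤ 21.6 kΩ will meet the spec.)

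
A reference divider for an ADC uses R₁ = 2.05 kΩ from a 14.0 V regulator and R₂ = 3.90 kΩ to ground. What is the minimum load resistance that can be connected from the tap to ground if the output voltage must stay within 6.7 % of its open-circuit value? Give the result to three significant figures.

R_L(min) ≈ 18.7 kΩ

Output resistance R_th = R₁‖R₂ = (2.05 × 3.90)/5.950 = 1.344 kΩ.
The fractional drop is R_th/(R_th + R_L); requiring this ≤ 0.0670 gives R_L ≥ R_th(1/0.0670 − 1) = 1.344 × 13.93 = 18.7 kΩ.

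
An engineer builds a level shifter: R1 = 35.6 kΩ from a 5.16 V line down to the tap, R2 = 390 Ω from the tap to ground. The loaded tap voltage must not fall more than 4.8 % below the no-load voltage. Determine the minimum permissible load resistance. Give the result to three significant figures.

Output resistance R_th = R1‖R2 = (35600 × 390)/35990 = 385.8 Ω.
The fractional drop is R_th/(R_th + R_L); requiring this ≤ 0.0480 gives R_L ≥ R_th(1/0.0480 − 1) = 385.8 × 19.83 = 7.65 kΩ.

R_L(min) ≈ 7.65 kΩ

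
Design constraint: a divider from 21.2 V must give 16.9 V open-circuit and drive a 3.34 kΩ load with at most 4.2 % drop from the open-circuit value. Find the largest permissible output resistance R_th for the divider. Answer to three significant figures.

Loading drop = R_th/(R_th + R_L) ≤ 0.0420, so R_th ≤ R_L · ε/(1−ε) = 3.34 kΩ × 0.0420/0.9580 = 146 Ω.
(Any R1, R2 with R2/(R1+R2) = 0.797 and R1‖R2 ≤ 146 Ω will meet the spec.)

R_th ≤ 146 Ω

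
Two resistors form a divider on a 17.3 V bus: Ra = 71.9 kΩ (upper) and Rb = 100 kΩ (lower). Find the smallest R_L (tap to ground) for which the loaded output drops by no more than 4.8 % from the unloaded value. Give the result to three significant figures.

R_L(min) ≈ 830 kΩ

Output resistance R_th = Ra‖Rb = (71.9 × 100)/171.9 = 41.83 kΩ.
The fractional drop is R_th/(R_th + R_L); requiring this ≤ 0.0480 gives R_L ≥ R_th(1/0.0480 − 1) = 41.83 × 19.83 = 830 kΩ.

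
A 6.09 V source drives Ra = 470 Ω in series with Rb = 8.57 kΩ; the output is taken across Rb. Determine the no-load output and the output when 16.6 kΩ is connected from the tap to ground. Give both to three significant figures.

Open-circuit: V = 6.09 × 8570/(470 + 8570) = 5.77 V.
With the load, Rb becomes Rb‖R_L = 5652 Ω, so V = 6.09 × 5652/6122 = 5.62 V.

Unloaded: 5.77 V; loaded: 5.62 V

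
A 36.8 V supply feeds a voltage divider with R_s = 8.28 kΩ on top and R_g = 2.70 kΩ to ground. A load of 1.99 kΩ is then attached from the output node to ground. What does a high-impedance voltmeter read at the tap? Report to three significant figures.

The load sits in parallel with R_g: R_g‖R_L = (2.70 × 1.99) / (2.70 + 1.99) = 1.146 kΩ.
V_out = 36.8 × 1.146 / (8.28 + 1.146) = 36.8 × 1.146/9.426 = 4.47 V.

V_out ≈ 4.47 V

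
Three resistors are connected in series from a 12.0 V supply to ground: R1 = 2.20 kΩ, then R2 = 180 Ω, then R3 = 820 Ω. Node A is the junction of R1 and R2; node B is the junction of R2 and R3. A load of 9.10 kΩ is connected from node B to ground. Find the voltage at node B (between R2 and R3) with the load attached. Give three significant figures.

At node B, R3 is in parallel with the load: R3‖R_L = 752.2 Ω.
Below node A the resistance is R2 + (R3‖R_L) = 932.2 Ω, so V_A = 12.0 × 932.2/3132 = 3.571 V.
Then V_B = V_A × (R3‖R_L)/(R2 + R3‖R_L) = 3.571 × 752.2/932.2 = 2.88 V.

V ≈ 2.88 V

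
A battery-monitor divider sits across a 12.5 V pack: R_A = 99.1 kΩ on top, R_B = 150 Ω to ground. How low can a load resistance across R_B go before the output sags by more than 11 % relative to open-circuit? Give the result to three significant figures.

R_L(min) ≈ 1.21 kΩ

Output resistance R_th = R_A‖R_B = (99100 × 150)/99250 = 149.8 Ω.
The fractional drop is R_th/(R_th + R_L); requiring this ≤ 0.110 gives R_L ≥ R_th(1/0.110 − 1) = 149.8 × 8.091 = 1.21 kΩ.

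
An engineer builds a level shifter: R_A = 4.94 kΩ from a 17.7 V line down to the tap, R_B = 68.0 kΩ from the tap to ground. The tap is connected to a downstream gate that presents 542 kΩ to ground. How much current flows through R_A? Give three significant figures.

I ≈ 0.271 mA

R_B‖R_L = 60.42 kΩ, so the source sees R_A + R_B‖R_L = 65.36 kΩ.
I = 17.7 V / 65.36 kΩ = 0.271 mA.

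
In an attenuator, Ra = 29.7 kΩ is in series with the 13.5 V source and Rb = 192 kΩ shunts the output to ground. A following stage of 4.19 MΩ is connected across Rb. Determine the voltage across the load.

V_out ≈ 11.6 V

The load sits in parallel with Rb: Rb‖R_L = (192 × 4190) / (192 + 4190) = 183.6 kΩ.
V_out = 13.5 × 183.6 / (29.7 + 183.6) = 13.5 × 183.6/213.3 = 11.6 V.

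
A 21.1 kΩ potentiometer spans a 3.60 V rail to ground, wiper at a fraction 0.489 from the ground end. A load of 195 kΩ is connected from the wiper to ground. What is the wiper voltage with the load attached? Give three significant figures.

V ≈ 1.71 V

The wiper splits the pot into (1−α)R = 10.78 kΩ above and αR = 10.32 kΩ below.
Lower section ‖ load = 9.799 kΩ.
V_wiper = 3.60 × 9.799/(10.78 + 9.799) = 1.71 V.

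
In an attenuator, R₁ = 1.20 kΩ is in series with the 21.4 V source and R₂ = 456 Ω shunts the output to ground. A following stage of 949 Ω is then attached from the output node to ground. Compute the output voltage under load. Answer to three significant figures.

The load sits in parallel with R₂: R₂‖R_L = (456 × 949) / (456 + 949) = 308.0 Ω.
V_out = 21.4 × 308.0 / (1200 + 308.0) = 21.4 × 308.0/1508 = 4.37 V.

V_out ≈ 4.37 V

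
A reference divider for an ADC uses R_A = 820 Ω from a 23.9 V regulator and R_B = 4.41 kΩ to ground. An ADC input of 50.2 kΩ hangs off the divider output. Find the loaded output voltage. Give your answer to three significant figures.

V_out ≈ 19.9 V

The load sits in parallel with R_B: R_B‖R_L = (4410 × 50200) / (4410 + 50200) = 4054 Ω.
V_out = 23.9 × 4054 / (820 + 4054) = 23.9 × 4054/4874 = 19.9 V.
(Unloaded it would have been 20.2 V.)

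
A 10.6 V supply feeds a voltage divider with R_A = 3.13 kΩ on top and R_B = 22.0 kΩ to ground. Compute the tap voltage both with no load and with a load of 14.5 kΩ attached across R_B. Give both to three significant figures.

Unloaded: 9.28 V; loaded: 7.80 V

Open-circuit: V = 10.6 × 22.0/(3.13 + 22.0) = 9.28 V.
With the load, R_B becomes R_B‖R_L = 8.740 kΩ, so V = 10.6 × 8.740/11.87 = 7.80 V.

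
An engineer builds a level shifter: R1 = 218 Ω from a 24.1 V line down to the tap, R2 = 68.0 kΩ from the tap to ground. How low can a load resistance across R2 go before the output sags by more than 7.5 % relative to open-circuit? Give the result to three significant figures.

R_L(min) ≈ 2.68 kΩ

Output resistance R_th = R1‖R2 = (218 × 68000)/68220 = 217.3 Ω.
The fractional drop is R_th/(R_th + R_L); requiring this ≤ 0.0750 gives R_L ≥ R_th(1/0.0750 − 1) = 217.3 × 12.33 = 2.68 kΩ.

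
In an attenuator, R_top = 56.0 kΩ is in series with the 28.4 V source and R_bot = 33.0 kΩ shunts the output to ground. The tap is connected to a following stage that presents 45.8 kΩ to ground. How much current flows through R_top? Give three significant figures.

I ≈ 0.378 mA

R_bot‖R_L = 19.18 kΩ, so the source sees R_top + R_bot‖R_L = 75.18 kΩ.
I = 28.4 V / 75.18 kΩ = 0.378 mA.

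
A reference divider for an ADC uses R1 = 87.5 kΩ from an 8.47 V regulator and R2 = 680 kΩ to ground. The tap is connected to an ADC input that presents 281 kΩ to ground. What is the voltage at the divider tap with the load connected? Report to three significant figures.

The load sits in parallel with R2: R2‖R_L = (680 × 281) / (680 + 281) = 198.8 kΩ.
V_out = 8.47 × 198.8 / (87.5 + 198.8) = 8.47 × 198.8/286.3 = 5.88 V.

V_out ≈ 5.88 V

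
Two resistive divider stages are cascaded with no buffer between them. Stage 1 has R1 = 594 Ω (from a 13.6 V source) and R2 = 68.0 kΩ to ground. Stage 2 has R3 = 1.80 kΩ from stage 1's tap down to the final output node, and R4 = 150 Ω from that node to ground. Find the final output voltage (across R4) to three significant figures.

Stage 2 presents R3+R4 = 1950 Ω as a load on stage 1's tap.
Stage 1's lower leg becomes R2‖(R3+R4) = 1896 Ω, so V_mid = 13.6 × 1896/2490 = 10.36 V.
Stage 2 is itself unloaded: V_out = V_mid × R4/(R3+R4) = 10.36 × 150/1950 = 0.797 V.

V_out ≈ 0.797 V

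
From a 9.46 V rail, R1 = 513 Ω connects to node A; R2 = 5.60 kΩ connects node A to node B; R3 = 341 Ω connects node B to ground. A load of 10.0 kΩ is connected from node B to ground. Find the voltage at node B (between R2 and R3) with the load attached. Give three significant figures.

At node B, R3 is in parallel with the load: R3‖R_L = 329.8 Ω.
Below node A the resistance is R2 + (R3‖R_L) = 5930 Ω, so V_A = 9.46 × 5930/6443 = 8.707 V.
Then V_B = V_A × (R3‖R_L)/(R2 + R3‖R_L) = 8.707 × 329.8/5930 = 0.484 V.

V ≈ 0.484 V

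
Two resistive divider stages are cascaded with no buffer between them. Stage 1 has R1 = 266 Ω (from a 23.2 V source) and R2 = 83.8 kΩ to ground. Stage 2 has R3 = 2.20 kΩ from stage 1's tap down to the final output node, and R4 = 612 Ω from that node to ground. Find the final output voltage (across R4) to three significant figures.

V_out ≈ 4.60 V

Stage 2 presents R3+R4 = 2812 Ω as a load on stage 1's tap.
Stage 1's lower leg becomes R2‖(R3+R4) = 2721 Ω, so V_mid = 23.2 × 2721/2987 = 21.13 V.
Stage 2 is itself unloaded: V_out = V_mid × R4/(R3+R4) = 21.13 × 612/2812 = 4.60 V.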